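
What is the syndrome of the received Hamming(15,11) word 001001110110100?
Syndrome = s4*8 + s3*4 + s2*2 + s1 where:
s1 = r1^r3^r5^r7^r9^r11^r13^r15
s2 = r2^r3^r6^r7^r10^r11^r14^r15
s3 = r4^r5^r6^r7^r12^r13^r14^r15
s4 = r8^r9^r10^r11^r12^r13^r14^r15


s1=0, s2=1, s3=1, s4=0

Syndrome = 6 (error at position 6)


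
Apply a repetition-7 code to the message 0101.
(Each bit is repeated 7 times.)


Each bit -> 7 copies

0000000111111100000001111111


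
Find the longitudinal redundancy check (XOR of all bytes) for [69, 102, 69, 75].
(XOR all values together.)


XOR chain: 69 ^ 102 ^ 69 ^ 75 = 45

45


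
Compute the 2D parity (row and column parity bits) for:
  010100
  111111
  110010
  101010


Row parities: 0011
Column parities: 110011

Row P: 0011, Col P: 110011, Corner: 0


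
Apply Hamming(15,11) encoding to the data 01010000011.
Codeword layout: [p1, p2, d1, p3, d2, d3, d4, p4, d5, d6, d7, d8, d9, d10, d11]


Parity bits: p1=1, p2=1, p3=0, p4=0

110010100000011


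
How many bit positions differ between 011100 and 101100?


XOR: 110000
Count of 1s: 2

2


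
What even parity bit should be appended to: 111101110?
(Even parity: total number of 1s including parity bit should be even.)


Number of 1s in data: 7
Parity bit: 1

1


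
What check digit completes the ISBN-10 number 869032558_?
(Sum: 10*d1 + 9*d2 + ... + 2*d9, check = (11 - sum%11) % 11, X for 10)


Weighted sum: 285
285 mod 11 = 10

Check digit: 1


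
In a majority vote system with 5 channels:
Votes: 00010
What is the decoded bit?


Ones: 1 out of 5
Threshold: 3

0 (1/5 voted 1)


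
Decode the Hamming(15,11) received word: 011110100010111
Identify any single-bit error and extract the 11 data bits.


Syndrome = 0: no error detected

Data: 11010010111 (no errors)


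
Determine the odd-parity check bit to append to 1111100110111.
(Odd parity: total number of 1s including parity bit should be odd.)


Number of 1s in data: 10
Parity bit: 1

1


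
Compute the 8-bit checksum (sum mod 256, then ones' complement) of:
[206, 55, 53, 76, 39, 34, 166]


Sum = 629 mod 256 = 117
Complement = 138

138


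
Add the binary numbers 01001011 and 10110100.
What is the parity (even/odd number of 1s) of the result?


01001011 = 75
10110100 = 180
Sum = 255 = 11111111
1s count = 8

even parity (8 ones in 11111111)


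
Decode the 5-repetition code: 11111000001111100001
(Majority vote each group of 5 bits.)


Groups: 11111, 00000, 11111, 00001
Majority votes: 1010

1010


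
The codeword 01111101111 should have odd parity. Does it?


Number of 1s: 9

Yes, parity is correct (9 ones)


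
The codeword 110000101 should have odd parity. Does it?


Number of 1s: 4

No, parity error (4 ones)


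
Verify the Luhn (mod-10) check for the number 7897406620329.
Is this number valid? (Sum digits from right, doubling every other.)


Luhn sum = 59
59 mod 10 = 9

Invalid (Luhn sum mod 10 = 9)


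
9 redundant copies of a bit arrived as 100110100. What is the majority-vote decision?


Ones: 4 out of 9
Threshold: 5

0 (4/9 voted 1)


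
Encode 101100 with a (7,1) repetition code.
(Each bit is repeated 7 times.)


Each bit -> 7 copies

111111100000001111111111111100000000000000


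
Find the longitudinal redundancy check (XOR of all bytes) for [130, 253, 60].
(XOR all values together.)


XOR chain: 130 ^ 253 ^ 60 = 67

67


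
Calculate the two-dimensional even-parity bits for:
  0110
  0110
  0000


Row parities: 000
Column parities: 0000

Row P: 000, Col P: 0000, Corner: 0


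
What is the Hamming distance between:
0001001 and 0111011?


XOR: 0110010
Count of 1s: 3

3


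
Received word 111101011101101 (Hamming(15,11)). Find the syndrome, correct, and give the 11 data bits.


Syndrome = 7: error at position 7

Data: 10111101101 (corrected bit 7)


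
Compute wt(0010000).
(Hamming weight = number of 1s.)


Counting 1s in 0010000

1


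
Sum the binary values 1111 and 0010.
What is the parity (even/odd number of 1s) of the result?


1111 = 15
0010 = 2
Sum = 17 = 10001
1s count = 2

even parity (2 ones in 10001)


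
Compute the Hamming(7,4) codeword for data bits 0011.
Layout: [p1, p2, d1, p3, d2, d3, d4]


Parity bits: p1=1, p2=0, p3=0

1000011


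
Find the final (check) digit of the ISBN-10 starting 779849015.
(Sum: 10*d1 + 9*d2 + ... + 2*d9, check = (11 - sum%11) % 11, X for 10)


Weighted sum: 343
343 mod 11 = 2

Check digit: 9


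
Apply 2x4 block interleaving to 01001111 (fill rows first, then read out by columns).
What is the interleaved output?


Matrix:
  0100
  1111
Read columns: 01110101

01110101


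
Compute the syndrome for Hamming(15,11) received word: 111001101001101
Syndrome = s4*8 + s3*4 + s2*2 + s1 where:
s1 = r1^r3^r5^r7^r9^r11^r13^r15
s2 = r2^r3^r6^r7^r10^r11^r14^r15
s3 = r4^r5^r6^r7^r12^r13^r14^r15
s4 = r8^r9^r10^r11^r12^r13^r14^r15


s1=0, s2=1, s3=1, s4=0

Syndrome = 6 (error at position 6)


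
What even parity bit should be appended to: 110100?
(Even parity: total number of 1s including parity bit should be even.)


Number of 1s in data: 3
Parity bit: 1

1


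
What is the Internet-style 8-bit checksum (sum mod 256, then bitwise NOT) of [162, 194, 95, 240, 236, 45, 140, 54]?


Sum = 1166 mod 256 = 142
Complement = 113

113


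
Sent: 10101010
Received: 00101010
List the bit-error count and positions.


XOR: 10000000

1 error(s) at position(s): 0


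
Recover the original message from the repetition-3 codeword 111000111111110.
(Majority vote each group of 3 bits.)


Groups: 111, 000, 111, 111, 110
Majority votes: 10111

10111


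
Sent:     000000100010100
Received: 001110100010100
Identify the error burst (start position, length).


XOR: 001110000000000

Burst at position 2, length 3


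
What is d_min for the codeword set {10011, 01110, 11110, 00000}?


Comparing all pairs, minimum distance: 1
Can detect 0 errors, correct 0 errors

1


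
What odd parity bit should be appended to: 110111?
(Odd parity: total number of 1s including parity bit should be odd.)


Number of 1s in data: 5
Parity bit: 0

0


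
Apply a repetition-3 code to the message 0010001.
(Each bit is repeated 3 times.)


Each bit -> 3 copies

000000111000000000111


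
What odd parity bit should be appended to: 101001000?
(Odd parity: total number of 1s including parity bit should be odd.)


Number of 1s in data: 3
Parity bit: 0

0


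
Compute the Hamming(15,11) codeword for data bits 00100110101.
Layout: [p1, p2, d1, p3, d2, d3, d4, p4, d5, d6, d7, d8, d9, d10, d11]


Parity bits: p1=1, p2=0, p3=1, p4=0

100101000110101


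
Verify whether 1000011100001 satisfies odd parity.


Number of 1s: 5

Yes, parity is correct (5 ones)


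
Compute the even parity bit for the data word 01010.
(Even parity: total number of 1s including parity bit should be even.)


Number of 1s in data: 2
Parity bit: 0

0


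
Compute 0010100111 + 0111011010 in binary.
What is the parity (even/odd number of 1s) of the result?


0010100111 = 167
0111011010 = 474
Sum = 641 = 1010000001
1s count = 3

odd parity (3 ones in 1010000001)


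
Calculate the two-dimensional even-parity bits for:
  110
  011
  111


Row parities: 001
Column parities: 010

Row P: 001, Col P: 010, Corner: 1


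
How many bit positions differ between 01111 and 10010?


XOR: 11101
Count of 1s: 4

4


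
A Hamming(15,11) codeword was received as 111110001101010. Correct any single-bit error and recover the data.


Syndrome = 0: no error detected

Data: 11001101010 (no errors)


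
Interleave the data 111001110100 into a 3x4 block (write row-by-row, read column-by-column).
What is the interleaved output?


Matrix:
  1110
  0111
  0100
Read columns: 100111110010

100111110010


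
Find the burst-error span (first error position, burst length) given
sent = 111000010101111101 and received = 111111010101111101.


XOR: 000111000000000000

Burst at position 3, length 3


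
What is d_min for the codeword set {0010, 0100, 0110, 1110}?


Comparing all pairs, minimum distance: 1
Can detect 0 errors, correct 0 errors

1


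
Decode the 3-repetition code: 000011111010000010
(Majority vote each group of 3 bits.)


Groups: 000, 011, 111, 010, 000, 010
Majority votes: 011000

011000


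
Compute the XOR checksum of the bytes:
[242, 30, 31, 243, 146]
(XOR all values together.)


XOR chain: 242 ^ 30 ^ 31 ^ 243 ^ 146 = 146

146


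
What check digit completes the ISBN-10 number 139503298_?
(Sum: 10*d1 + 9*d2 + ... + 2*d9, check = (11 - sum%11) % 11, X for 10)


Weighted sum: 210
210 mod 11 = 1

Check digit: X


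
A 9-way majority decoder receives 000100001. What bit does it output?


Ones: 2 out of 9
Threshold: 5

0 (2/9 voted 1)


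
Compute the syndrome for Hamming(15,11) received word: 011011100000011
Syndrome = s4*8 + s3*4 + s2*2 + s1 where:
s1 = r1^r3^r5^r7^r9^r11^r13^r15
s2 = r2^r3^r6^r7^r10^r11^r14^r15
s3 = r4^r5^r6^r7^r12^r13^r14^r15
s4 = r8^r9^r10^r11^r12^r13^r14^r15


s1=0, s2=0, s3=1, s4=0

Syndrome = 4 (error at position 4)


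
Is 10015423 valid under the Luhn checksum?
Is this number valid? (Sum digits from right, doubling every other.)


Luhn sum = 15
15 mod 10 = 5

Invalid (Luhn sum mod 10 = 5)


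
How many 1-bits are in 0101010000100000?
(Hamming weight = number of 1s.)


Counting 1s in 0101010000100000

4


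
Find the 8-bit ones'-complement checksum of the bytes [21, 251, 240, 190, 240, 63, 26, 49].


Sum = 1080 mod 256 = 56
Complement = 199

199


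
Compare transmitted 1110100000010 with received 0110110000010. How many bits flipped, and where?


XOR: 1000010000000

2 error(s) at position(s): 0, 5


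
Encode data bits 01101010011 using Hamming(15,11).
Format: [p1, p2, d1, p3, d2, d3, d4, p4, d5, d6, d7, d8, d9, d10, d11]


Parity bits: p1=0, p2=0, p3=0, p4=0

000011001010011


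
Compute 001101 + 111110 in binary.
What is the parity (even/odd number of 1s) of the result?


001101 = 13
111110 = 62
Sum = 75 = 1001011
1s count = 4

even parity (4 ones in 1001011)


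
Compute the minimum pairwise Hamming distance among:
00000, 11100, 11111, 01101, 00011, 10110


Comparing all pairs, minimum distance: 2
Can detect 1 errors, correct 0 errors

2


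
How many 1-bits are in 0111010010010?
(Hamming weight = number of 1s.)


Counting 1s in 0111010010010

6


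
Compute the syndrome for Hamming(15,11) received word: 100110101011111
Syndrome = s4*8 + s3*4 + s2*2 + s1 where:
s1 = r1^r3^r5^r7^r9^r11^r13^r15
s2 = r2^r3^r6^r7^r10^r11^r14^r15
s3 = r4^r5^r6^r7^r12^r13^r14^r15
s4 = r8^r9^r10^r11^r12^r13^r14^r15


s1=1, s2=0, s3=1, s4=0

Syndrome = 5 (error at position 5)


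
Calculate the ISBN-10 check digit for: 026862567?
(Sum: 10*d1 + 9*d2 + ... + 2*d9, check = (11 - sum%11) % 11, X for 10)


Weighted sum: 220
220 mod 11 = 0

Check digit: 0


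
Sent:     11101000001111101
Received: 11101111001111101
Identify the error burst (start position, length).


XOR: 00000111000000000

Burst at position 5, length 3


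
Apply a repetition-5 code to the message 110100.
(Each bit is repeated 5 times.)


Each bit -> 5 copies

111111111100000111110000000000


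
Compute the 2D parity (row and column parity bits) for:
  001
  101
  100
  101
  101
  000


Row parities: 101000
Column parities: 000

Row P: 101000, Col P: 000, Corner: 0


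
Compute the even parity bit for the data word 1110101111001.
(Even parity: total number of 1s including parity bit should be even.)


Number of 1s in data: 9
Parity bit: 1

1


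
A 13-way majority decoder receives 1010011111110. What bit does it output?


Ones: 9 out of 13
Threshold: 7

1 (9/13 voted 1)


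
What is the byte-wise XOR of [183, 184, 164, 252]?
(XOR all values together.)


XOR chain: 183 ^ 184 ^ 164 ^ 252 = 87

87


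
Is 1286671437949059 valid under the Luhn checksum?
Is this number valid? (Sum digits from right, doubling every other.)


Luhn sum = 78
78 mod 10 = 8

Invalid (Luhn sum mod 10 = 8)


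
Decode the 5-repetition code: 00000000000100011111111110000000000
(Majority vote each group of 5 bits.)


Groups: 00000, 00000, 01000, 11111, 11111, 00000, 00000
Majority votes: 0001100

0001100


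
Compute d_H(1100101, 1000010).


XOR: 0100111
Count of 1s: 4

4


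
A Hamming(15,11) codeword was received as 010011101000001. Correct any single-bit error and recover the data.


Syndrome = 0: no error detected

Data: 01111000001 (no errors)


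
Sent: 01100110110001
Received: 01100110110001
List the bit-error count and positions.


XOR: 00000000000000

0 errors (received matches sent)


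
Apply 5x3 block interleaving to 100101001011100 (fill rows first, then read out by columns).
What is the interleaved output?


Matrix:
  100
  101
  001
  011
  100
Read columns: 110010001001110

110010001001110


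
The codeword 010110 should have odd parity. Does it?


Number of 1s: 3

Yes, parity is correct (3 ones)


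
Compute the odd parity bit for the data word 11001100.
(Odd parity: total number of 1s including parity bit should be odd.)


Number of 1s in data: 4
Parity bit: 1

1


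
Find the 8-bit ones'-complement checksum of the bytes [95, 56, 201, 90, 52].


Sum = 494 mod 256 = 238
Complement = 17

17


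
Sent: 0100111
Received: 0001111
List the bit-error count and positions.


XOR: 0101000

2 error(s) at position(s): 1, 3


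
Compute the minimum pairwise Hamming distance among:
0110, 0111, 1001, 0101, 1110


Comparing all pairs, minimum distance: 1
Can detect 0 errors, correct 0 errors

1


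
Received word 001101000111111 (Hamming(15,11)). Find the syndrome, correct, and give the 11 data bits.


Syndrome = 0: no error detected

Data: 10100111111 (no errors)


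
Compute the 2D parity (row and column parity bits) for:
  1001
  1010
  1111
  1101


Row parities: 0001
Column parities: 0001

Row P: 0001, Col P: 0001, Corner: 1


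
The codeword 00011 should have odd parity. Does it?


Number of 1s: 2

No, parity error (2 ones)


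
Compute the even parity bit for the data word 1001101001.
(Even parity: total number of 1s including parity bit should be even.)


Number of 1s in data: 5
Parity bit: 1

1


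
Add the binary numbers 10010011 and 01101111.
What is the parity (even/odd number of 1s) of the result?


10010011 = 147
01101111 = 111
Sum = 258 = 100000010
1s count = 2

even parity (2 ones in 100000010)


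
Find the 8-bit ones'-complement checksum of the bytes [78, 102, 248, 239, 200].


Sum = 867 mod 256 = 99
Complement = 156

156


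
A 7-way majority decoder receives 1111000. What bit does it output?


Ones: 4 out of 7
Threshold: 4

1 (4/7 voted 1)


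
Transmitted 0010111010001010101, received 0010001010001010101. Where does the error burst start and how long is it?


XOR: 0000110000000000000

Burst at position 4, length 2


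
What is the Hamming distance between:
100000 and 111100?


XOR: 011100
Count of 1s: 3

3


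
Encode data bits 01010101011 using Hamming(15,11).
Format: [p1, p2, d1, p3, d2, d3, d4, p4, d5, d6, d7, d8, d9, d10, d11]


Parity bits: p1=1, p2=0, p3=1, p4=0

100110100101011


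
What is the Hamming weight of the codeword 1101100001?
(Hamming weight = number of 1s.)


Counting 1s in 1101100001

5


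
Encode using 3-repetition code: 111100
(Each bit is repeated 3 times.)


Each bit -> 3 copies

111111111111000000


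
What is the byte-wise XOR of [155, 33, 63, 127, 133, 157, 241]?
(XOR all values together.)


XOR chain: 155 ^ 33 ^ 63 ^ 127 ^ 133 ^ 157 ^ 241 = 19

19


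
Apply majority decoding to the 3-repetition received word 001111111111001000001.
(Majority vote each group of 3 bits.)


Groups: 001, 111, 111, 111, 001, 000, 001
Majority votes: 0111000

0111000


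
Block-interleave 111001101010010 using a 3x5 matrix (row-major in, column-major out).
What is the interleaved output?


Matrix:
  11100
  11010
  10010
Read columns: 111110100011000

111110100011000


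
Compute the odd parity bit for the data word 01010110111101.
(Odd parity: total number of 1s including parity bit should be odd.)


Number of 1s in data: 9
Parity bit: 0

0


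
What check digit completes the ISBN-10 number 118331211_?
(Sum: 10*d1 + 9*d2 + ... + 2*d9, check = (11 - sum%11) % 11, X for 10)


Weighted sum: 140
140 mod 11 = 8

Check digit: 3


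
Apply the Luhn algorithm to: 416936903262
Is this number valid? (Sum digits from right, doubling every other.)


Luhn sum = 55
55 mod 10 = 5

Invalid (Luhn sum mod 10 = 5)


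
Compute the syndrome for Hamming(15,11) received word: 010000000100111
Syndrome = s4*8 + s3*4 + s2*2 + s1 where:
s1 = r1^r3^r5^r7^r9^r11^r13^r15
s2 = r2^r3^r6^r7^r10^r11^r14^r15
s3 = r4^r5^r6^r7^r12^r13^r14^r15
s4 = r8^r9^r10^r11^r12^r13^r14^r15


s1=0, s2=0, s3=1, s4=0

Syndrome = 4 (error at position 4)


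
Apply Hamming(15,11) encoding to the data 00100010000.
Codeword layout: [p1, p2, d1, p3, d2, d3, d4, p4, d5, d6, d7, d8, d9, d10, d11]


Parity bits: p1=1, p2=0, p3=1, p4=1

100101010010000


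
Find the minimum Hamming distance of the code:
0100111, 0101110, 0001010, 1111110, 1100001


Comparing all pairs, minimum distance: 2
Can detect 1 errors, correct 0 errors

2


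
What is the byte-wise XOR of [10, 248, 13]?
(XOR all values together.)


XOR chain: 10 ^ 248 ^ 13 = 255

255


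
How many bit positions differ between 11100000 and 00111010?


XOR: 11011010
Count of 1s: 5

5


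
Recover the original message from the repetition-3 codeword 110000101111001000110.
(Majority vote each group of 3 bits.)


Groups: 110, 000, 101, 111, 001, 000, 110
Majority votes: 1011001

1011001


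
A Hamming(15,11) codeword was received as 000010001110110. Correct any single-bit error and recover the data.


Syndrome = 14: error at position 14

Data: 01001110100 (corrected bit 14)


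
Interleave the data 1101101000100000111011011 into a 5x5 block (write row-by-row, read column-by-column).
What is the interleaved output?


Matrix:
  11011
  01000
  10000
  01110
  11011
Read columns: 1010111011000101001110001

1010111011000101001110001


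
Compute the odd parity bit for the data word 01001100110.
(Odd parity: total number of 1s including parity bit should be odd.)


Number of 1s in data: 5
Parity bit: 0

0


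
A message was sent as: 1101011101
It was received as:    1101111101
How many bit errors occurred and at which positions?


XOR: 0000100000

1 error(s) at position(s): 4


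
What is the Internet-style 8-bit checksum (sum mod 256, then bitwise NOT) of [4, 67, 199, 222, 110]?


Sum = 602 mod 256 = 90
Complement = 165

165


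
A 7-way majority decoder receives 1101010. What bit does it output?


Ones: 4 out of 7
Threshold: 4

1 (4/7 voted 1)


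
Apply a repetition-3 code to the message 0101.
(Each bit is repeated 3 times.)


Each bit -> 3 copies

000111000111


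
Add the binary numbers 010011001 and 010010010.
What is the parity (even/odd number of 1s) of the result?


010011001 = 153
010010010 = 146
Sum = 299 = 100101011
1s count = 5

odd parity (5 ones in 100101011)


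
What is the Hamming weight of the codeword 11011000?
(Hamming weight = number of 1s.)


Counting 1s in 11011000

4


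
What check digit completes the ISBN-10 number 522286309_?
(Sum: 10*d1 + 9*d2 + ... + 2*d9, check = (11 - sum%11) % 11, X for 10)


Weighted sum: 206
206 mod 11 = 8

Check digit: 3


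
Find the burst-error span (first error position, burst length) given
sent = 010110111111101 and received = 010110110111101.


XOR: 000000001000000

Burst at position 8, length 1


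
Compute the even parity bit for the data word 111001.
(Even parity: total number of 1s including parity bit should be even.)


Number of 1s in data: 4
Parity bit: 0

0


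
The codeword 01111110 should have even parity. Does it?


Number of 1s: 6

Yes, parity is correct (6 ones)


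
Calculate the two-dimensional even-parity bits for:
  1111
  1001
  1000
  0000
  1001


Row parities: 00100
Column parities: 0111

Row P: 00100, Col P: 0111, Corner: 1


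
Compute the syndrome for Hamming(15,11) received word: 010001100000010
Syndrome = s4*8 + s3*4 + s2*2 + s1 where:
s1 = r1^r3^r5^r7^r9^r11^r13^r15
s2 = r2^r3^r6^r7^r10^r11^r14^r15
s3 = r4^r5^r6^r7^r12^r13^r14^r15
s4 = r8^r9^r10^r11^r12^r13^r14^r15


s1=1, s2=0, s3=1, s4=1

Syndrome = 13 (error at position 13)


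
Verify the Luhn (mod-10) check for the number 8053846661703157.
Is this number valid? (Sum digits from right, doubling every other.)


Luhn sum = 55
55 mod 10 = 5

Invalid (Luhn sum mod 10 = 5)


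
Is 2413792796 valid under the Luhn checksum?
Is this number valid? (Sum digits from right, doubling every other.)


Luhn sum = 53
53 mod 10 = 3

Invalid (Luhn sum mod 10 = 3)


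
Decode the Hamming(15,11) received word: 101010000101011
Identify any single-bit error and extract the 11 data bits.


Syndrome = 0: no error detected

Data: 11000101011 (no errors)


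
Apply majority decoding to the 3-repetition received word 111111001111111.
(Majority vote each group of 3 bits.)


Groups: 111, 111, 001, 111, 111
Majority votes: 11011

11011


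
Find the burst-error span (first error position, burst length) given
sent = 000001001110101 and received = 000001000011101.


XOR: 000000001101000

Burst at position 8, length 4


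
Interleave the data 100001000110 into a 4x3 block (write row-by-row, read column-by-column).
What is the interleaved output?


Matrix:
  100
  001
  000
  110
Read columns: 100100010100

100100010100


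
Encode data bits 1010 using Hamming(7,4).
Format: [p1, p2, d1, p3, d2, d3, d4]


Parity bits: p1=1, p2=0, p3=1

1011010


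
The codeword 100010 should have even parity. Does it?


Number of 1s: 2

Yes, parity is correct (2 ones)


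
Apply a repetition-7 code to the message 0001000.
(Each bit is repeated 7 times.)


Each bit -> 7 copies

0000000000000000000001111111000000000000000000000


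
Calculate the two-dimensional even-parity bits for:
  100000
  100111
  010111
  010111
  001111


Row parities: 10000
Column parities: 001000

Row P: 10000, Col P: 001000, Corner: 1


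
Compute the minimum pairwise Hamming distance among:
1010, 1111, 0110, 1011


Comparing all pairs, minimum distance: 1
Can detect 0 errors, correct 0 errors

1


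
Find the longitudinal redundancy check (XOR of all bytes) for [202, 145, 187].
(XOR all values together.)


XOR chain: 202 ^ 145 ^ 187 = 224

224


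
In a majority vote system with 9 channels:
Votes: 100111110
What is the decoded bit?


Ones: 6 out of 9
Threshold: 5

1 (6/9 voted 1)


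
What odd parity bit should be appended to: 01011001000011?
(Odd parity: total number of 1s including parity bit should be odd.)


Number of 1s in data: 6
Parity bit: 1

1


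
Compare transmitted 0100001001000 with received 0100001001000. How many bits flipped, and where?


XOR: 0000000000000

0 errors (received matches sent)


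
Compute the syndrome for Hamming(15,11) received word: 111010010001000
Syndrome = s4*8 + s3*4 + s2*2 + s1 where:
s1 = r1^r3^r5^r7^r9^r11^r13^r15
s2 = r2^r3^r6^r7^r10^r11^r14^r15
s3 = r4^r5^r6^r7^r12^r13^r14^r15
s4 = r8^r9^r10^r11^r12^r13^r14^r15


s1=1, s2=0, s3=0, s4=0

Syndrome = 1 (error at position 1)


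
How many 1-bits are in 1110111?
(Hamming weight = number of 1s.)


Counting 1s in 1110111

6


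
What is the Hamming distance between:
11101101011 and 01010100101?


XOR: 10111001110
Count of 1s: 7

7


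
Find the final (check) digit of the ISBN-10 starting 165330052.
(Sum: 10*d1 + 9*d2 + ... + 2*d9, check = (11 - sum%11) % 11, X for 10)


Weighted sum: 162
162 mod 11 = 8

Check digit: 3


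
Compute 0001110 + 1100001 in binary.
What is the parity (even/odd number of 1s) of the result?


0001110 = 14
1100001 = 97
Sum = 111 = 1101111
1s count = 6

even parity (6 ones in 1101111)


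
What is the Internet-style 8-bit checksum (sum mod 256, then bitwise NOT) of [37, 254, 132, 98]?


Sum = 521 mod 256 = 9
Complement = 246

246


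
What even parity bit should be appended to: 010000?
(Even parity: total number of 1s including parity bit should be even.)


Number of 1s in data: 1
Parity bit: 1

1


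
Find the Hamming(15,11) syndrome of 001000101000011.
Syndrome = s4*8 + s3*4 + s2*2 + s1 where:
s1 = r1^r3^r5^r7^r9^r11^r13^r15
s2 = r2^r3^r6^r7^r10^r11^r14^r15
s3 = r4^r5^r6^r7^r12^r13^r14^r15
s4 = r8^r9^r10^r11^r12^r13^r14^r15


s1=0, s2=0, s3=1, s4=1

Syndrome = 12 (error at position 12)


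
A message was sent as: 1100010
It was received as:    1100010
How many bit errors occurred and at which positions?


XOR: 0000000

0 errors (received matches sent)


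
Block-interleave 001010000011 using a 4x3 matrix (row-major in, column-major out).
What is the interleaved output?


Matrix:
  001
  010
  000
  011
Read columns: 000001011001

000001011001


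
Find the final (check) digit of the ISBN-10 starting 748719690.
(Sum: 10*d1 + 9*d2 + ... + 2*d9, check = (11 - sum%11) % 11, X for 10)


Weighted sum: 321
321 mod 11 = 2

Check digit: 9


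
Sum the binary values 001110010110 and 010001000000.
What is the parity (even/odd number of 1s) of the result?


001110010110 = 918
010001000000 = 1088
Sum = 2006 = 11111010110
1s count = 8

even parity (8 ones in 11111010110)


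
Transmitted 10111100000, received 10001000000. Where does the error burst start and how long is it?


XOR: 00110100000

Burst at position 2, length 4


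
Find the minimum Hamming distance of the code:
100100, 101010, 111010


Comparing all pairs, minimum distance: 1
Can detect 0 errors, correct 0 errors

1


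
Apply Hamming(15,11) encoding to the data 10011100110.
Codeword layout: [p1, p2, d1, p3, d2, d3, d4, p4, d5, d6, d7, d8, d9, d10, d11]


Parity bits: p1=0, p2=0, p3=1, p4=0

001100101100110


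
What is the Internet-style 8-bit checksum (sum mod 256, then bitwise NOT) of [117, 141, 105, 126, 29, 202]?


Sum = 720 mod 256 = 208
Complement = 47

47


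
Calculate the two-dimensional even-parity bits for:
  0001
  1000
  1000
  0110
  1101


Row parities: 11101
Column parities: 1010

Row P: 11101, Col P: 1010, Corner: 0


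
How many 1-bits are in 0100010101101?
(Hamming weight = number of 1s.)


Counting 1s in 0100010101101

6


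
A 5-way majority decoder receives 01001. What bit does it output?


Ones: 2 out of 5
Threshold: 3

0 (2/5 voted 1)


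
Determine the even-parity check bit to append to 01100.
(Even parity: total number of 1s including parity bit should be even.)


Number of 1s in data: 2
Parity bit: 0

0


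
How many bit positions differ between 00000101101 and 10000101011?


XOR: 10000000110
Count of 1s: 3

3


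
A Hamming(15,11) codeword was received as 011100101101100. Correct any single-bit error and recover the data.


Syndrome = 0: no error detected

Data: 10011101100 (no errors)


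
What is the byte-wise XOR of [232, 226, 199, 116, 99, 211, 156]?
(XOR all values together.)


XOR chain: 232 ^ 226 ^ 199 ^ 116 ^ 99 ^ 211 ^ 156 = 149

149


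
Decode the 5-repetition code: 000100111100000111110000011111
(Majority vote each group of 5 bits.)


Groups: 00010, 01111, 00000, 11111, 00000, 11111
Majority votes: 010101

010101


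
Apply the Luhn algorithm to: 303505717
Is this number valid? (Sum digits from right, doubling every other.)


Luhn sum = 24
24 mod 10 = 4

Invalid (Luhn sum mod 10 = 4)


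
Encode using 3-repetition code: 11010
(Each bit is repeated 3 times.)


Each bit -> 3 copies

111111000111000


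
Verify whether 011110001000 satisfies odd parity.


Number of 1s: 5

Yes, parity is correct (5 ones)


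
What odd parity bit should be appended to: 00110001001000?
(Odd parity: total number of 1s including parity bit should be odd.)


Number of 1s in data: 4
Parity bit: 1

1


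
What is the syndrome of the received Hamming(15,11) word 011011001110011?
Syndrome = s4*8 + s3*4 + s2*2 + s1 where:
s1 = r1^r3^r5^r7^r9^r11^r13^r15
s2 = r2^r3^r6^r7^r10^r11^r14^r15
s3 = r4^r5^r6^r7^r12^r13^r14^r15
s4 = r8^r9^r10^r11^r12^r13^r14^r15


s1=1, s2=1, s3=0, s4=1

Syndrome = 11 (error at position 11)


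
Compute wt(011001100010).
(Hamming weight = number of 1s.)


Counting 1s in 011001100010

5


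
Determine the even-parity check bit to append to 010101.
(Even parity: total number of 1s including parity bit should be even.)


Number of 1s in data: 3
Parity bit: 1

1


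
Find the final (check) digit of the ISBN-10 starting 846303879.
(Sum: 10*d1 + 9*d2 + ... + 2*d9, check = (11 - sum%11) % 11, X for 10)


Weighted sum: 271
271 mod 11 = 7

Check digit: 4


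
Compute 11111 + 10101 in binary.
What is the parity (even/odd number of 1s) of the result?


11111 = 31
10101 = 21
Sum = 52 = 110100
1s count = 3

odd parity (3 ones in 110100)


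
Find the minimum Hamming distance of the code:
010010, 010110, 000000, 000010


Comparing all pairs, minimum distance: 1
Can detect 0 errors, correct 0 errors

1


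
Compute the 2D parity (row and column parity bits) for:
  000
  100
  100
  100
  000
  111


Row parities: 011101
Column parities: 011

Row P: 011101, Col P: 011, Corner: 0


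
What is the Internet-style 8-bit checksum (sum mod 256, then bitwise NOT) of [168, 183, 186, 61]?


Sum = 598 mod 256 = 86
Complement = 169

169


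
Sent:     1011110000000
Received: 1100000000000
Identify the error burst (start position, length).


XOR: 0111110000000

Burst at position 1, length 5


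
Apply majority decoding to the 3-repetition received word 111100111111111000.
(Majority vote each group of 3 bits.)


Groups: 111, 100, 111, 111, 111, 000
Majority votes: 101110

101110


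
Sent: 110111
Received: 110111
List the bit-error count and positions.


XOR: 000000

0 errors (received matches sent)


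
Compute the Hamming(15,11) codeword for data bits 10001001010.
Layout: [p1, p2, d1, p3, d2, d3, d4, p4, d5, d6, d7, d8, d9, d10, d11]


Parity bits: p1=0, p2=0, p3=0, p4=1

001000011001010


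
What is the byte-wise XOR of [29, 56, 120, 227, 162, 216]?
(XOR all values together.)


XOR chain: 29 ^ 56 ^ 120 ^ 227 ^ 162 ^ 216 = 196

196


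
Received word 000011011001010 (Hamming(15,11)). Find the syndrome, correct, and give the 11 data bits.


Syndrome = 0: no error detected

Data: 01101001010 (no errors)


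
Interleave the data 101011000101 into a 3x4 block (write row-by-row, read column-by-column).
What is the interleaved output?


Matrix:
  1010
  1100
  0101
Read columns: 110011100001

110011100001


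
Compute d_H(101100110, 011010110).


XOR: 110110000
Count of 1s: 4

4


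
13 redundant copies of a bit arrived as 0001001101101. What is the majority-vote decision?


Ones: 6 out of 13
Threshold: 7

0 (6/13 voted 1)


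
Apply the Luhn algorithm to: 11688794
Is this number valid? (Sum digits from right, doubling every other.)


Luhn sum = 41
41 mod 10 = 1

Invalid (Luhn sum mod 10 = 1)


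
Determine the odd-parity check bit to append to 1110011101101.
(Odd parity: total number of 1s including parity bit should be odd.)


Number of 1s in data: 9
Parity bit: 0

0


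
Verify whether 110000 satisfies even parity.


Number of 1s: 2

Yes, parity is correct (2 ones)


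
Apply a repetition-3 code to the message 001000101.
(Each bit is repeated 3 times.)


Each bit -> 3 copies

000000111000000000111000111


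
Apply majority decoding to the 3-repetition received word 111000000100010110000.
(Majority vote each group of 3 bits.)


Groups: 111, 000, 000, 100, 010, 110, 000
Majority votes: 1000010

1000010


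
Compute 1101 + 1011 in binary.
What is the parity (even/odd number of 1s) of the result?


1101 = 13
1011 = 11
Sum = 24 = 11000
1s count = 2

even parity (2 ones in 11000)


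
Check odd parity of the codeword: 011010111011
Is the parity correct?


Number of 1s: 8

No, parity error (8 ones)


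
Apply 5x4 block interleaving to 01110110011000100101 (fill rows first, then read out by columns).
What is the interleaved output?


Matrix:
  0111
  0110
  0110
  0010
  0101
Read columns: 00000111011111010001

00000111011111010001


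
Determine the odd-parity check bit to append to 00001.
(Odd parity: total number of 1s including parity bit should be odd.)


Number of 1s in data: 1
Parity bit: 0

0


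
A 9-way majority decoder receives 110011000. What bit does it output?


Ones: 4 out of 9
Threshold: 5

0 (4/9 voted 1)


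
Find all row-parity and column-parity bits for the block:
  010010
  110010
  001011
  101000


Row parities: 0110
Column parities: 000011

Row P: 0110, Col P: 000011, Corner: 0


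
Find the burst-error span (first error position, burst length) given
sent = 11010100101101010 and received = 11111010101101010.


XOR: 00101110000000000

Burst at position 2, length 5


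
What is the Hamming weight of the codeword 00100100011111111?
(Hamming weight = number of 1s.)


Counting 1s in 00100100011111111

10


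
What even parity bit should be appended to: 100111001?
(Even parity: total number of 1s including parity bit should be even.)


Number of 1s in data: 5
Parity bit: 1

1


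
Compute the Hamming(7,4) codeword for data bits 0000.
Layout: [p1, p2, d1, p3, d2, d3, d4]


Parity bits: p1=0, p2=0, p3=0

0000000


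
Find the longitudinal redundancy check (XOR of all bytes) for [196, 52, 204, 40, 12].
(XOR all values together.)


XOR chain: 196 ^ 52 ^ 204 ^ 40 ^ 12 = 24

24


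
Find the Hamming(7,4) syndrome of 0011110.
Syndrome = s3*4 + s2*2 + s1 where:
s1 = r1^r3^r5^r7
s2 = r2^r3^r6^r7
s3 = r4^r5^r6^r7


s1=0, s2=0, s3=1

Syndrome = 4 (error at position 4)


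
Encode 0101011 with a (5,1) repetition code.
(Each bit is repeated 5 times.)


Each bit -> 5 copies

00000111110000011111000001111111111


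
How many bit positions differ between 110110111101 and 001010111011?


XOR: 111100000110
Count of 1s: 6

6


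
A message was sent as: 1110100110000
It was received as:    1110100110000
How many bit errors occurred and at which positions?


XOR: 0000000000000

0 errors (received matches sent)


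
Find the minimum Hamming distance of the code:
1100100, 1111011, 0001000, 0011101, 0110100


Comparing all pairs, minimum distance: 2
Can detect 1 errors, correct 0 errors

2


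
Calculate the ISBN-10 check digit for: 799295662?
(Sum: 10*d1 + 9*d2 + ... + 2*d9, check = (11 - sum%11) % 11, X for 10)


Weighted sum: 362
362 mod 11 = 10

Check digit: 1


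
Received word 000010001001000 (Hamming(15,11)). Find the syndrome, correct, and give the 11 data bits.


Syndrome = 0: no error detected

Data: 01001001000 (no errors)


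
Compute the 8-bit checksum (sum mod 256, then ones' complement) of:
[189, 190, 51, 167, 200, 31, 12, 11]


Sum = 851 mod 256 = 83
Complement = 172

172


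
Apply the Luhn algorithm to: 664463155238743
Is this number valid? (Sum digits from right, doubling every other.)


Luhn sum = 72
72 mod 10 = 2

Invalid (Luhn sum mod 10 = 2)


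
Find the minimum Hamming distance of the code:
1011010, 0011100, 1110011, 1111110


Comparing all pairs, minimum distance: 2
Can detect 1 errors, correct 0 errors

2


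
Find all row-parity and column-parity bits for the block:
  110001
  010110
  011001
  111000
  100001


Row parities: 11110
Column parities: 100111

Row P: 11110, Col P: 100111, Corner: 0


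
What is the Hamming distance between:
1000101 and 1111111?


XOR: 0111010
Count of 1s: 4

4


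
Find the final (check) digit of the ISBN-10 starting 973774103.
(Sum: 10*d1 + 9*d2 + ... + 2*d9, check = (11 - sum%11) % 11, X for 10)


Weighted sum: 298
298 mod 11 = 1

Check digit: X


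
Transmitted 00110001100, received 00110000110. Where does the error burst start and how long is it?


XOR: 00000001010

Burst at position 7, length 3


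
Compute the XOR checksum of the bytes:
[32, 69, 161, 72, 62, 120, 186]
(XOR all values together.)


XOR chain: 32 ^ 69 ^ 161 ^ 72 ^ 62 ^ 120 ^ 186 = 112

112


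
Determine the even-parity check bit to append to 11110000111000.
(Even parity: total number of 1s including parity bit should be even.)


Number of 1s in data: 7
Parity bit: 1

1


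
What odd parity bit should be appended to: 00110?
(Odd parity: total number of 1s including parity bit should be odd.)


Number of 1s in data: 2
Parity bit: 1

1


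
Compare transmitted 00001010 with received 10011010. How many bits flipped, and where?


XOR: 10010000

2 error(s) at position(s): 0, 3


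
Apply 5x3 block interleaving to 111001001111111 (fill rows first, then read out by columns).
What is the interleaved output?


Matrix:
  111
  001
  001
  111
  111
Read columns: 100111001111111

100111001111111


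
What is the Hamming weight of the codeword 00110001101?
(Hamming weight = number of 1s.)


Counting 1s in 00110001101

5


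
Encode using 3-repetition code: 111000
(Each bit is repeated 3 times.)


Each bit -> 3 copies

111111111000000000


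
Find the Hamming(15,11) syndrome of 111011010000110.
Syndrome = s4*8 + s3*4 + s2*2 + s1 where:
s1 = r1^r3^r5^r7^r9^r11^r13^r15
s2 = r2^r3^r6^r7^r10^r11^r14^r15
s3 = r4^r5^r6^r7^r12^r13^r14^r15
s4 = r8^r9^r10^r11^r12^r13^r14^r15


s1=0, s2=0, s3=0, s4=1

Syndrome = 8 (error at position 8)


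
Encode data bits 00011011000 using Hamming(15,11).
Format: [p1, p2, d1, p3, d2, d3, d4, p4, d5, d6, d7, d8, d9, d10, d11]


Parity bits: p1=1, p2=0, p3=0, p4=1

100000111011000


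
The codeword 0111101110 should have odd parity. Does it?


Number of 1s: 7

Yes, parity is correct (7 ones)


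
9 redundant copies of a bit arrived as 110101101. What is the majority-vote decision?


Ones: 6 out of 9
Threshold: 5

1 (6/9 voted 1)


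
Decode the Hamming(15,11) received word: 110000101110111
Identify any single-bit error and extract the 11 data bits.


Syndrome = 0: no error detected

Data: 00011110111 (no errors)


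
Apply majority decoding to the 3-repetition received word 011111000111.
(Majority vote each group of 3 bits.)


Groups: 011, 111, 000, 111
Majority votes: 1101

1101


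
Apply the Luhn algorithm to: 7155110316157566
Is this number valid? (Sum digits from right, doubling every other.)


Luhn sum = 52
52 mod 10 = 2

Invalid (Luhn sum mod 10 = 2)


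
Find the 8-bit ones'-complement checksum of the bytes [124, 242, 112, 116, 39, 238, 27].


Sum = 898 mod 256 = 130
Complement = 125

125


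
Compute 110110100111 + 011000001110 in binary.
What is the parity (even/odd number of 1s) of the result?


110110100111 = 3495
011000001110 = 1550
Sum = 5045 = 1001110110101
1s count = 8

even parity (8 ones in 1001110110101)


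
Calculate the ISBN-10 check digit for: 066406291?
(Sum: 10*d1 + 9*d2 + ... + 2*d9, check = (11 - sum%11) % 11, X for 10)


Weighted sum: 197
197 mod 11 = 10

Check digit: 1


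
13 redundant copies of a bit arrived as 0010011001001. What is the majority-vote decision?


Ones: 5 out of 13
Threshold: 7

0 (5/13 voted 1)
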